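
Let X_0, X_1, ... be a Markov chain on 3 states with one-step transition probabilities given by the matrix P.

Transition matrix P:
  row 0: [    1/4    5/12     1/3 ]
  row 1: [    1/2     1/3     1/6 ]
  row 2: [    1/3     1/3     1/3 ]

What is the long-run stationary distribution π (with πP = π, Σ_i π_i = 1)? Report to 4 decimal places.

Balance equations π_j = Σ_i π_i·P[i][j]:
  π_0 = 1/4·π_0 + 1/2·π_1 + 1/3·π_2
  π_1 = 5/12·π_0 + 1/3·π_1 + 1/3·π_2
  normalize: π_0 + π_1 + π_2 = 1
Solving the linear system gives exactly π = [4/11, 4/11, 3/11].

π = [0.3636, 0.3636, 0.2727]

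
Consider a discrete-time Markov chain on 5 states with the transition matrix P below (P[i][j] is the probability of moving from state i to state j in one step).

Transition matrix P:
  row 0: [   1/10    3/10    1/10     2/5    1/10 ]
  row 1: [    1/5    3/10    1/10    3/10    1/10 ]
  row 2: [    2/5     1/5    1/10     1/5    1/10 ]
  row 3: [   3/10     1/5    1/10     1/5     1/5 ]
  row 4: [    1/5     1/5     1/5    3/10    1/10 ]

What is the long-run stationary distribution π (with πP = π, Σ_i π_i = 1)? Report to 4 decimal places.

π = [0.2281, 0.2476, 0.1128, 0.2832, 0.1283]

Balance equations π_j = Σ_i π_i·P[i][j]:
  π_0 = 1/10·π_0 + 1/5·π_1 + 2/5·π_2 + 3/10·π_3 + 1/5·π_4
  π_1 = 3/10·π_0 + 3/10·π_1 + 1/5·π_2 + 1/5·π_3 + 1/5·π_4
  π_2 = 1/10·π_0 + 1/10·π_1 + 1/10·π_2 + 1/10·π_3 + 1/5·π_4
  π_3 = 2/5·π_0 + 3/10·π_1 + 1/5·π_2 + 1/5·π_3 + 3/10·π_4
  normalize: π_0 + π_1 + π_2 + π_3 + π_4 = 1
Solving the linear system gives exactly π = [913/4003, 991/4003, 1355/12009, 3401/12009, 1541/12009].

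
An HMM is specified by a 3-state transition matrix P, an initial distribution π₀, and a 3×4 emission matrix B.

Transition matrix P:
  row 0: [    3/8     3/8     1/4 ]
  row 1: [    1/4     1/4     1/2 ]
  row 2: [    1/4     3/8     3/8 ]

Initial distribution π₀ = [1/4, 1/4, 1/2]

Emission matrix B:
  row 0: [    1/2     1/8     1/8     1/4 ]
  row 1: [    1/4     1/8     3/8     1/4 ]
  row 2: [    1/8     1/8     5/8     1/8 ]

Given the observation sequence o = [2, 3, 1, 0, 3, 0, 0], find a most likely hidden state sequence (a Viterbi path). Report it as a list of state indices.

path = [2, 1, 2, 0, 0, 0, 0]

t=0: δ = [3.125e-02, 9.375e-02, 3.125e-01]  (obs o_0=2)
t=1: δ = [1.953e-02, 2.930e-02, 1.465e-02]  ψ = [2, 2, 2]  (obs o_1=3)
t=2: δ = [9.155e-04, 9.155e-04, 1.831e-03]  ψ = [0, 0, 1]  (obs o_2=1)
t=3: δ = [2.289e-04, 1.717e-04, 8.583e-05]  ψ = [2, 2, 2]  (obs o_3=0)
t=4: δ = [2.146e-05, 2.146e-05, 1.073e-05]  ψ = [0, 0, 1]  (obs o_4=3)
t=5: δ = [4.023e-06, 2.012e-06, 1.341e-06]  ψ = [0, 0, 1]  (obs o_5=0)
t=6: δ = [7.544e-07, 3.772e-07, 1.257e-07]  ψ = [0, 0, 0]  (obs o_6=0)
backtrack: best end state = 0; path = [2, 1, 2, 0, 0, 0, 0]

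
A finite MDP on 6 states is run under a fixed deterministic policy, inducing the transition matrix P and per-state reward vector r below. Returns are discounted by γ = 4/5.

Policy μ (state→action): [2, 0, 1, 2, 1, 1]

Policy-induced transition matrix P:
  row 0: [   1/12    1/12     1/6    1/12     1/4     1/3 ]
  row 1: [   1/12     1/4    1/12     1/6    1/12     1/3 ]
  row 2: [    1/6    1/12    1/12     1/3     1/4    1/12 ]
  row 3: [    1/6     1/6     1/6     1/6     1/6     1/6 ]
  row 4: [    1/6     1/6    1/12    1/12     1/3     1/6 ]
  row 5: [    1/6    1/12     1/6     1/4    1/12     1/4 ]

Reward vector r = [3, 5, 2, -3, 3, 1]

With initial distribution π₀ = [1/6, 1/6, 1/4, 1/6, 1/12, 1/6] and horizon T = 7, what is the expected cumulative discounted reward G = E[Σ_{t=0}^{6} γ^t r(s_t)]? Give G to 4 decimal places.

G = 6.4641

t=0: π = [0.1667, 0.1667, 0.2500, 0.1667, 0.0833, 0.1667], E[r] = 1.7500, γ^t·E[r] = 1.750000, running G = 1.750000
t=1: π = [0.1389, 0.1319, 0.1250, 0.2014, 0.1875, 0.2153], E[r] = 1.5000, γ^t·E[r] = 1.200000, running G = 2.950000
t=2: π = [0.1441, 0.1377, 0.1296, 0.1782, 0.1910, 0.2193], E[r] = 1.6377, γ^t·E[r] = 1.048148, running G = 3.998148
t=3: π = [0.1432, 0.1371, 0.1285, 0.1786, 0.1916, 0.2211], E[r] = 1.6317, γ^t·E[r] = 0.835407, running G = 4.833556
t=4: π = [0.1433, 0.1370, 0.1286, 0.1786, 0.1914, 0.2211], E[r] = 1.6316, γ^t·E[r] = 0.668313, running G = 5.501868
t=5: π = [0.1433, 0.1370, 0.1286, 0.1786, 0.1914, 0.2211], E[r] = 1.6314, γ^t·E[r] = 0.534593, running G = 6.036461
t=6: π = [0.1433, 0.1370, 0.1286, 0.1786, 0.1914, 0.2211], E[r] = 1.6314, γ^t·E[r] = 0.427671, running G = 6.464132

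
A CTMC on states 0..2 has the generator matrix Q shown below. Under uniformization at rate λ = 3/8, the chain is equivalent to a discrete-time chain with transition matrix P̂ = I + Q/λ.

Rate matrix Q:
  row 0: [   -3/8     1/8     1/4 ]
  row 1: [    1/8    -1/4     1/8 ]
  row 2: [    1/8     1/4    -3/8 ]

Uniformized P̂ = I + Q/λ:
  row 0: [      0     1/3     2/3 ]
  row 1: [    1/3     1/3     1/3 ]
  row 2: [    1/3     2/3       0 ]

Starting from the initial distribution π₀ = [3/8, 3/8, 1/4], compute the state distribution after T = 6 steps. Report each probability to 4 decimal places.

π = [0.2502, 0.4384, 0.3114]

t=0: π = [0.3750, 0.3750, 0.2500]
t=1: π = [0.2083, 0.4167, 0.3750]
t=2: π = [0.2639, 0.4583, 0.2778]
t=3: π = [0.2454, 0.4259, 0.3287]
t=4: π = [0.2515, 0.4429, 0.3056]
t=5: π = [0.2495, 0.4352, 0.3153]
t=6: π = [0.2502, 0.4384, 0.3114]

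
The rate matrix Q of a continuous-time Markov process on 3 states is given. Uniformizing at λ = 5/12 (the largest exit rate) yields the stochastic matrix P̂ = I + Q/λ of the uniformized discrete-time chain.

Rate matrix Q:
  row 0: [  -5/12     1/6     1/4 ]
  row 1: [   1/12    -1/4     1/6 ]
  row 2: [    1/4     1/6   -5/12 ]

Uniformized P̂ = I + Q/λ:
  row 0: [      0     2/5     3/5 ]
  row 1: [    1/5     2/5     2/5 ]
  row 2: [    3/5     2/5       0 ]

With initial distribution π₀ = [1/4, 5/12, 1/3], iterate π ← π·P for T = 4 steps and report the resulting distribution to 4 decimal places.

t=0: π = [0.2500, 0.4167, 0.3333]
t=1: π = [0.2833, 0.4000, 0.3167]
t=2: π = [0.2700, 0.4000, 0.3300]
t=3: π = [0.2780, 0.4000, 0.3220]
t=4: π = [0.2732, 0.4000, 0.3268]

π = [0.2732, 0.4000, 0.3268]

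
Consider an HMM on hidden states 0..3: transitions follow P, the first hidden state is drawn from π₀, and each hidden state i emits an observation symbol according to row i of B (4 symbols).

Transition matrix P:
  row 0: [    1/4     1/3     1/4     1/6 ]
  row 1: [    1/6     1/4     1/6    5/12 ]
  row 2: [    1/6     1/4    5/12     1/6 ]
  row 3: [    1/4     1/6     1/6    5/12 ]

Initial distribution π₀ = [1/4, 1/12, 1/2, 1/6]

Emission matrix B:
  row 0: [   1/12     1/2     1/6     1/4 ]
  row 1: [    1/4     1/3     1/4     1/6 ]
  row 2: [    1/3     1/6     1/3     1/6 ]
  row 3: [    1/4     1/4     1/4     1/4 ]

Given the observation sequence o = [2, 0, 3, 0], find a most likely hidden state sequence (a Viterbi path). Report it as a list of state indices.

path = [2, 2, 2, 2]

t=0: δ = [4.167e-02, 2.083e-02, 1.667e-01, 4.167e-02]  (obs o_0=2)
t=1: δ = [2.315e-03, 1.042e-02, 2.315e-02, 6.944e-03]  ψ = [2, 2, 2, 2]  (obs o_1=0)
t=2: δ = [9.645e-04, 9.645e-04, 1.608e-03, 1.085e-03]  ψ = [2, 2, 2, 1]  (obs o_2=3)
t=3: δ = [2.261e-05, 1.005e-04, 2.233e-04, 1.130e-04]  ψ = [3, 2, 2, 3]  (obs o_3=0)
backtrack: best end state = 2; path = [2, 2, 2, 2]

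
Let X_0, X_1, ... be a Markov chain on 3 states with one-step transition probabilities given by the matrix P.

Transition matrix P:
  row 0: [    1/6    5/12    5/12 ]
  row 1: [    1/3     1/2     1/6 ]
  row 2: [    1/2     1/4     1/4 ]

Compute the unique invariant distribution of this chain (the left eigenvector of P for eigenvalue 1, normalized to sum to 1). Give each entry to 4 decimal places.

Balance equations π_j = Σ_i π_i·P[i][j]:
  π_0 = 1/6·π_0 + 1/3·π_1 + 1/2·π_2
  π_1 = 5/12·π_0 + 1/2·π_1 + 1/4·π_2
  normalize: π_0 + π_1 + π_2 = 1
Solving the linear system gives exactly π = [12/37, 15/37, 10/37].

π = [0.3243, 0.4054, 0.2703]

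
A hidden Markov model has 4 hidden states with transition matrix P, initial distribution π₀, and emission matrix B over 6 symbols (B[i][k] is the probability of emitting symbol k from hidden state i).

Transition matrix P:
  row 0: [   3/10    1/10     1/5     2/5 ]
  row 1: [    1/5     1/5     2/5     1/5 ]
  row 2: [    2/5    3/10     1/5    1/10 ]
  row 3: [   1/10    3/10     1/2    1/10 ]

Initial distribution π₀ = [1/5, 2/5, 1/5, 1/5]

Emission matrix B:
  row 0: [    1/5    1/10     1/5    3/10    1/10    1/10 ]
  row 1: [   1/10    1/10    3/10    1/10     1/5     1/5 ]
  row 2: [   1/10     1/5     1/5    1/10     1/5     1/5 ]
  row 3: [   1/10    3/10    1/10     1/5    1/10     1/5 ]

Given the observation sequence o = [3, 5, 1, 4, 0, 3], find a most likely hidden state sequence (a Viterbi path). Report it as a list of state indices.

path = [0, 0, 3, 2, 0, 0]

t=0: δ = [6.000e-02, 4.000e-02, 2.000e-02, 4.000e-02]  (obs o_0=3)
t=1: δ = [1.800e-03, 2.400e-03, 4.000e-03, 4.800e-03]  ψ = [0, 3, 3, 0]  (obs o_1=5)
t=2: δ = [1.600e-04, 1.440e-04, 4.800e-04, 2.160e-04]  ψ = [2, 3, 3, 0]  (obs o_2=1)
t=3: δ = [1.920e-05, 2.880e-05, 2.160e-05, 6.400e-06]  ψ = [2, 2, 3, 0]  (obs o_3=4)
t=4: δ = [1.728e-06, 6.480e-07, 1.152e-06, 7.680e-07]  ψ = [2, 2, 1, 0]  (obs o_4=0)
t=5: δ = [1.555e-07, 3.456e-08, 3.840e-08, 1.382e-07]  ψ = [0, 2, 3, 0]  (obs o_5=3)
backtrack: best end state = 0; path = [0, 0, 3, 2, 0, 0]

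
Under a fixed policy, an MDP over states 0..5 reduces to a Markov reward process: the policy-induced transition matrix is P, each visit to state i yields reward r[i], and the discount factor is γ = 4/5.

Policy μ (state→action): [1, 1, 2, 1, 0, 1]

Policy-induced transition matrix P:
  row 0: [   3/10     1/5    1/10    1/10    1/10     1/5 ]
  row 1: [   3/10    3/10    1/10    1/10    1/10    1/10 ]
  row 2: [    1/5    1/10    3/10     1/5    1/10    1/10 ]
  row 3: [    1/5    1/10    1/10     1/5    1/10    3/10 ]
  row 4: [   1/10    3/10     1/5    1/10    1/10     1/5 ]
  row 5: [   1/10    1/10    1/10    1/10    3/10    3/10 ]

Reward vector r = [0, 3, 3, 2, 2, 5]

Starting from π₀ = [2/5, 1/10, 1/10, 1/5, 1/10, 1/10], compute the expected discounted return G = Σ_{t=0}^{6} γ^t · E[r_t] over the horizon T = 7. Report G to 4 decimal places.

t=0: π = [0.4000, 0.1000, 0.1000, 0.2000, 0.1000, 0.1000], E[r] = 1.7000, γ^t·E[r] = 1.700000, running G = 1.700000
t=1: π = [0.2300, 0.1800, 0.1300, 0.1300, 0.1200, 0.2100], E[r] = 2.4800, γ^t·E[r] = 1.984000, running G = 3.684000
t=2: π = [0.2080, 0.1830, 0.1380, 0.1260, 0.1420, 0.2030], E[r] = 2.5140, γ^t·E[r] = 1.608960, running G = 5.292960
t=3: π = [0.2046, 0.1858, 0.1418, 0.1264, 0.1406, 0.2008], E[r] = 2.5208, γ^t·E[r] = 1.290650, running G = 6.583610
t=4: π = [0.2049, 0.1857, 0.1424, 0.1268, 0.1402, 0.2000], E[r] = 2.5182, γ^t·E[r] = 1.031471, running G = 7.615081
t=5: π = [0.2051, 0.1857, 0.1425, 0.1269, 0.1400, 0.1999], E[r] = 2.5177, γ^t·E[r] = 0.824984, running G = 8.440065
t=6: π = [0.2051, 0.1856, 0.1425, 0.1269, 0.1400, 0.1999], E[r] = 2.5175, γ^t·E[r] = 0.659960, running G = 9.100025

G = 9.1000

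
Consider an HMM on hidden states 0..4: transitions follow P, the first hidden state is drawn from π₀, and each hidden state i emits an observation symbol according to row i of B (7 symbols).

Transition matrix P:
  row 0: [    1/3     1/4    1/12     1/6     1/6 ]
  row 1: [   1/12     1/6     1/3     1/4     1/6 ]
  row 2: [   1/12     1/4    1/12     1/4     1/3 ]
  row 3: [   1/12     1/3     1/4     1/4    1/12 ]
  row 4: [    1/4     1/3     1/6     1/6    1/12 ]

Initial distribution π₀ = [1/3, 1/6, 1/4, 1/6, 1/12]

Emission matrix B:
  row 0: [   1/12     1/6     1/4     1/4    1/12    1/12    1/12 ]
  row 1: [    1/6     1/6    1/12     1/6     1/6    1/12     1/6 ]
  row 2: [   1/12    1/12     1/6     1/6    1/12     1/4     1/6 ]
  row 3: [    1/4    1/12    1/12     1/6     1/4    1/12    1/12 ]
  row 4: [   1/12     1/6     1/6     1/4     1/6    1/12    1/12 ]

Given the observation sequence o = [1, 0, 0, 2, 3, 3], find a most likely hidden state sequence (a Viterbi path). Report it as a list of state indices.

t=0: δ = [5.556e-02, 2.778e-02, 2.083e-02, 1.389e-02, 1.389e-02]  (obs o_0=1)
t=1: δ = [1.543e-03, 2.315e-03, 7.716e-04, 2.315e-03, 7.716e-04]  ψ = [0, 0, 1, 0, 0]  (obs o_1=0)
t=2: δ = [4.287e-05, 1.286e-04, 6.430e-05, 1.447e-04, 3.215e-05]  ψ = [0, 3, 1, 1, 1]  (obs o_2=0)
t=3: δ = [3.572e-06, 4.019e-06, 7.144e-06, 3.014e-06, 3.572e-06]  ψ = [0, 3, 1, 3, 1]  (obs o_3=2)
t=4: δ = [2.977e-07, 2.977e-07, 2.233e-07, 2.977e-07, 5.954e-07]  ψ = [0, 2, 1, 2, 2]  (obs o_4=3)
t=5: δ = [3.721e-08, 3.308e-08, 1.654e-08, 1.654e-08, 1.861e-08]  ψ = [4, 4, 1, 4, 2]  (obs o_5=3)
backtrack: best end state = 0; path = [0, 3, 1, 2, 4, 0]

path = [0, 3, 1, 2, 4, 0]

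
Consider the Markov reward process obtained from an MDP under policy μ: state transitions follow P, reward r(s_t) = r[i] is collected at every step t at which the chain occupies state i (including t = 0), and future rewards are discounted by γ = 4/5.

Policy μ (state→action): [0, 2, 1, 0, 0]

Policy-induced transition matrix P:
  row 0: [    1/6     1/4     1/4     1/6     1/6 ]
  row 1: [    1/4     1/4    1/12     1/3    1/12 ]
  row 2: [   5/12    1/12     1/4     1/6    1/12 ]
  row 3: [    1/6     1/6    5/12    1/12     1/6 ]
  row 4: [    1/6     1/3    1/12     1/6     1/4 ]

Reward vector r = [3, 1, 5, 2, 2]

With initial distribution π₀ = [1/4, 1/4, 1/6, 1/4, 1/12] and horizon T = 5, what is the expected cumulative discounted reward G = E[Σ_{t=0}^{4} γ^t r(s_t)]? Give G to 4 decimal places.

t=0: π = [0.2500, 0.2500, 0.1667, 0.2500, 0.0833], E[r] = 2.5000, γ^t·E[r] = 2.500000, running G = 2.500000
t=1: π = [0.2292, 0.2083, 0.2361, 0.1875, 0.1389], E[r] = 2.7292, γ^t·E[r] = 2.183333, running G = 4.683333
t=2: π = [0.2431, 0.2066, 0.2234, 0.1858, 0.1412], E[r] = 2.7066, γ^t·E[r] = 1.732222, running G = 6.415556
t=3: π = [0.2397, 0.2091, 0.2230, 0.1856, 0.1426], E[r] = 2.6997, γ^t·E[r] = 1.382222, running G = 7.797778
t=4: π = [0.2398, 0.2092, 0.2223, 0.1860, 0.1425], E[r] = 2.6976, γ^t·E[r] = 1.104923, running G = 8.902701

G = 8.9027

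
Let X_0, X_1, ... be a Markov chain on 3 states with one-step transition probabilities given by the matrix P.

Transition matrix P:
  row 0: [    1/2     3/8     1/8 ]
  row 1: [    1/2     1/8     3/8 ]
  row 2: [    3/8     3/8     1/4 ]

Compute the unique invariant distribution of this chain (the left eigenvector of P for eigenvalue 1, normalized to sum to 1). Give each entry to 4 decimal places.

Balance equations π_j = Σ_i π_i·P[i][j]:
  π_0 = 1/2·π_0 + 1/2·π_1 + 3/8·π_2
  π_1 = 3/8·π_0 + 1/8·π_1 + 3/8·π_2
  normalize: π_0 + π_1 + π_2 = 1
Solving the linear system gives exactly π = [33/70, 3/10, 8/35].

π = [0.4714, 0.3000, 0.2286]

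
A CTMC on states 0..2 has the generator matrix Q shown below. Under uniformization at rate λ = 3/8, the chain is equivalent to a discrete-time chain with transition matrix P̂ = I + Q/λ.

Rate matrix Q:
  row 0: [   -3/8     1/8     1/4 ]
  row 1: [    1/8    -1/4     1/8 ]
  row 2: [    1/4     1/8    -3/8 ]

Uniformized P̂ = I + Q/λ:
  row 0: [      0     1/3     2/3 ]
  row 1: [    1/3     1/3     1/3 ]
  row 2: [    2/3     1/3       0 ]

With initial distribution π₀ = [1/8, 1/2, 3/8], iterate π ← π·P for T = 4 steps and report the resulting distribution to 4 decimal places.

t=0: π = [0.1250, 0.5000, 0.3750]
t=1: π = [0.4167, 0.3333, 0.2500]
t=2: π = [0.2778, 0.3333, 0.3889]
t=3: π = [0.3704, 0.3333, 0.2963]
t=4: π = [0.3086, 0.3333, 0.3580]

π = [0.3086, 0.3333, 0.3580]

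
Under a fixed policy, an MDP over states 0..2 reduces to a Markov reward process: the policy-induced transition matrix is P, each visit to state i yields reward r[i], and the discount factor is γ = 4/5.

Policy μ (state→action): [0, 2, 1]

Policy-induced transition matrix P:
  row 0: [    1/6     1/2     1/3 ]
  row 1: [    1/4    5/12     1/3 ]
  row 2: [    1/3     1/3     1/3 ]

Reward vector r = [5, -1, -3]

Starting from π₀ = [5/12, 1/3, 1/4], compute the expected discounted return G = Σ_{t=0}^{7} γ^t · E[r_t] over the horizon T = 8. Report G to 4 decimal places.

t=0: π = [0.4167, 0.3333, 0.2500], E[r] = 1.0000, γ^t·E[r] = 1.000000, running G = 1.000000
t=1: π = [0.2361, 0.4306, 0.3333], E[r] = -0.2500, γ^t·E[r] = -0.200000, running G = 0.800000
t=2: π = [0.2581, 0.4086, 0.3333], E[r] = -0.1181, γ^t·E[r] = -0.075556, running G = 0.724444
t=3: π = [0.2563, 0.4104, 0.3333], E[r] = -0.1291, γ^t·E[r] = -0.066074, running G = 0.658370
t=4: π = [0.2564, 0.4102, 0.3333], E[r] = -0.1281, γ^t·E[r] = -0.052484, running G = 0.605886
t=5: π = [0.2564, 0.4103, 0.3333], E[r] = -0.1282, γ^t·E[r] = -0.042012, running G = 0.563874
t=6: π = [0.2564, 0.4103, 0.3333], E[r] = -0.1282, γ^t·E[r] = -0.033608, running G = 0.530266
t=7: π = [0.2564, 0.4103, 0.3333], E[r] = -0.1282, γ^t·E[r] = -0.026887, running G = 0.503380

G = 0.5034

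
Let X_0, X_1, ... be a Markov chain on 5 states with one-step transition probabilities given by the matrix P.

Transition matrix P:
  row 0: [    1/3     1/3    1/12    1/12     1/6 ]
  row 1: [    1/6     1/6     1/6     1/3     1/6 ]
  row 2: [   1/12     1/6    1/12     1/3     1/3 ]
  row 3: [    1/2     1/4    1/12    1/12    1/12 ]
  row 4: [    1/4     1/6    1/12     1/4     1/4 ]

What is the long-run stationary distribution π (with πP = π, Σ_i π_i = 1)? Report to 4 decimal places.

Balance equations π_j = Σ_i π_i·P[i][j]:
  π_0 = 1/3·π_0 + 1/6·π_1 + 1/12·π_2 + 1/2·π_3 + 1/4·π_4
  π_1 = 1/3·π_0 + 1/6·π_1 + 1/6·π_2 + 1/4·π_3 + 1/6·π_4
  π_2 = 1/12·π_0 + 1/6·π_1 + 1/12·π_2 + 1/12·π_3 + 1/12·π_4
  π_3 = 1/12·π_0 + 1/3·π_1 + 1/3·π_2 + 1/12·π_3 + 1/4·π_4
  normalize: π_0 + π_1 + π_2 + π_3 + π_4 = 1
Solving the linear system gives exactly π = [6650/23183, 5353/23183, 2378/23183, 4570/23183, 4232/23183].

π = [0.2868, 0.2309, 0.1026, 0.1971, 0.1825]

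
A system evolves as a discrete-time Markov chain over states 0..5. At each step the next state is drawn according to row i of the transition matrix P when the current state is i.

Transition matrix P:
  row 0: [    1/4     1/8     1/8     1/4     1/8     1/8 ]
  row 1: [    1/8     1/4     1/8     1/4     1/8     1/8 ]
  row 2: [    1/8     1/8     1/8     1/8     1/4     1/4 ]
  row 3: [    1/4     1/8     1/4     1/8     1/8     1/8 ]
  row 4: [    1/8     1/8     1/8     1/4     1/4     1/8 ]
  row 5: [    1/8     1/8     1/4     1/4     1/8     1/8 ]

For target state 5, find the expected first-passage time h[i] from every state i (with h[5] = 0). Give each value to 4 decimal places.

First-step conditioning: h[5] = 0; for i ≠ 5, h[i] = 1 + Σ_k P[i][k]·h[k].
  h[0] = 1 + 1/4·h[0] + 1/8·h[1] + 1/8·h[2] + 1/4·h[3] + 1/8·h[4]
  h[1] = 1 + 1/8·h[0] + 1/4·h[1] + 1/8·h[2] + 1/4·h[3] + 1/8·h[4]
  h[2] = 1 + 1/8·h[0] + 1/8·h[1] + 1/8·h[2] + 1/8·h[3] + 1/4·h[4]
  h[3] = 1 + 1/4·h[0] + 1/8·h[1] + 1/4·h[2] + 1/8·h[3] + 1/8·h[4]
  h[4] = 1 + 1/8·h[0] + 1/8·h[1] + 1/8·h[2] + 1/4·h[3] + 1/4·h[4]
Solving the 5×5 linear system over states ≠ 5 gives exactly h = [146/21, 146/21, 128/21, 48/7, 146/21, 0] (h[5] = 0 is the target).

h = [6.9524, 6.9524, 6.0952, 6.8571, 6.9524, 0.0000]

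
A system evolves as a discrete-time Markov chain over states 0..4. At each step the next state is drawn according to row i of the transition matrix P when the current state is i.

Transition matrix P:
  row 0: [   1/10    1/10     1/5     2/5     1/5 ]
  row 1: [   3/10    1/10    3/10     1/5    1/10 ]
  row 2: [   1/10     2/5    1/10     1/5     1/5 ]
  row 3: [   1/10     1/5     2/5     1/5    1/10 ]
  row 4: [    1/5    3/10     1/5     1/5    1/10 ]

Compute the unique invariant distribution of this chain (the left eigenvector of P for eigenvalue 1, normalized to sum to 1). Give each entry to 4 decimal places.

Balance equations π_j = Σ_i π_i·P[i][j]:
  π_0 = 1/10·π_0 + 3/10·π_1 + 1/10·π_2 + 1/10·π_3 + 1/5·π_4
  π_1 = 1/10·π_0 + 1/10·π_1 + 2/5·π_2 + 1/5·π_3 + 3/10·π_4
  π_2 = 1/5·π_0 + 3/10·π_1 + 1/10·π_2 + 2/5·π_3 + 1/5·π_4
  π_3 = 2/5·π_0 + 1/5·π_1 + 1/5·π_2 + 1/5·π_3 + 1/5·π_4
  normalize: π_0 + π_1 + π_2 + π_3 + π_4 = 1
Solving the linear system gives exactly π = [1187/7468, 1677/7468, 1825/7468, 1731/7468, 262/1867].

π = [0.1589, 0.2246, 0.2444, 0.2318, 0.1403]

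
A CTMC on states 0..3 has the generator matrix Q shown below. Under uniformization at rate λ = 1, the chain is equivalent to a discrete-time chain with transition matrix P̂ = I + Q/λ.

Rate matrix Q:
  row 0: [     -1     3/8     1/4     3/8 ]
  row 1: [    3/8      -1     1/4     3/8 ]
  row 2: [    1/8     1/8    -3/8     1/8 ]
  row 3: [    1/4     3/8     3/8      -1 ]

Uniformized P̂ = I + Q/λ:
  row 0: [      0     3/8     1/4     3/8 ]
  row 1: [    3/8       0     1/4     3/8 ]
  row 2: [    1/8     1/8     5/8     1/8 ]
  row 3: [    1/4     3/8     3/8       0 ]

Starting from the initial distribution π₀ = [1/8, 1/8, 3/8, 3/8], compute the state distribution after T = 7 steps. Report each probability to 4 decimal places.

t=0: π = [0.1250, 0.1250, 0.3750, 0.3750]
t=1: π = [0.1875, 0.2344, 0.4375, 0.1406]
t=2: π = [0.1777, 0.1777, 0.4316, 0.2129]
t=3: π = [0.1738, 0.2004, 0.4385, 0.1873]
t=4: π = [0.1768, 0.1902, 0.4378, 0.1952]
t=5: π = [0.1749, 0.1942, 0.4386, 0.1924]
t=6: π = [0.1757, 0.1925, 0.4385, 0.1932]
t=7: π = [0.1753, 0.1932, 0.4386, 0.1929]

π = [0.1753, 0.1932, 0.4386, 0.1929]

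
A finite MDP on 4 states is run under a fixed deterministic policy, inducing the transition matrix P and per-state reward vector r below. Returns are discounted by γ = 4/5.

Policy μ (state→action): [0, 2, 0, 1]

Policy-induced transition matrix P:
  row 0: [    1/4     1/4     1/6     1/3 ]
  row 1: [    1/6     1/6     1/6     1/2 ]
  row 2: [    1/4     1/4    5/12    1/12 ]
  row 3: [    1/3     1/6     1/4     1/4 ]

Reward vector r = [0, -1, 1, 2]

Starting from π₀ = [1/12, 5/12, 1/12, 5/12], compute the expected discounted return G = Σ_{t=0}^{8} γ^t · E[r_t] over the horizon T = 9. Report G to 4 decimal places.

t=0: π = [0.0833, 0.4167, 0.0833, 0.4167], E[r] = 0.5000, γ^t·E[r] = 0.500000, running G = 0.500000
t=1: π = [0.2500, 0.1806, 0.2222, 0.3472], E[r] = 0.7361, γ^t·E[r] = 0.588889, running G = 1.088889
t=2: π = [0.2639, 0.2060, 0.2512, 0.2789], E[r] = 0.6030, γ^t·E[r] = 0.385926, running G = 1.474815
t=3: π = [0.2561, 0.2096, 0.2527, 0.2816], E[r] = 0.6064, γ^t·E[r] = 0.310469, running G = 1.785284
t=4: π = [0.2560, 0.2091, 0.2533, 0.2816], E[r] = 0.6075, γ^t·E[r] = 0.248826, running G = 2.034110
t=5: π = [0.2560, 0.2091, 0.2535, 0.2814], E[r] = 0.6071, γ^t·E[r] = 0.198940, running G = 2.233050
t=6: π = [0.2560, 0.2091, 0.2535, 0.2814], E[r] = 0.6071, γ^t·E[r] = 0.159147, running G = 2.392197
t=7: π = [0.2560, 0.2091, 0.2535, 0.2814], E[r] = 0.6071, γ^t·E[r] = 0.127318, running G = 2.519515
t=8: π = [0.2560, 0.2091, 0.2535, 0.2814], E[r] = 0.6071, γ^t·E[r] = 0.101854, running G = 2.621369

G = 2.6214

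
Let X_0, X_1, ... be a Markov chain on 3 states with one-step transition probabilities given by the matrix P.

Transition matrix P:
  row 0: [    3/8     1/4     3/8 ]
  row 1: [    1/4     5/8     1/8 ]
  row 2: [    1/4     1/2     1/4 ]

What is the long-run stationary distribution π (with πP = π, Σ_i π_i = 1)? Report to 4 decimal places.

π = [0.2857, 0.4898, 0.2245]

Balance equations π_j = Σ_i π_i·P[i][j]:
  π_0 = 3/8·π_0 + 1/4·π_1 + 1/4·π_2
  π_1 = 1/4·π_0 + 5/8·π_1 + 1/2·π_2
  normalize: π_0 + π_1 + π_2 = 1
Solving the linear system gives exactly π = [2/7, 24/49, 11/49].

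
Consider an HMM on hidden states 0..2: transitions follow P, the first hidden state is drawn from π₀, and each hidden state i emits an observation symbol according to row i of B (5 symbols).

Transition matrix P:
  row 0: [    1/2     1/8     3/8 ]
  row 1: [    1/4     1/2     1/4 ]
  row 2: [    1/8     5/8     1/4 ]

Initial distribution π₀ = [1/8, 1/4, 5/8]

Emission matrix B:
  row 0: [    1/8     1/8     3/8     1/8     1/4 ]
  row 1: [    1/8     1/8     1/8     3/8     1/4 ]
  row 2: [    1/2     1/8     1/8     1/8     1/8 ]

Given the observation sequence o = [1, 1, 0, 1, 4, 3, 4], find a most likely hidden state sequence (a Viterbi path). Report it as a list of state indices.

t=0: δ = [1.562e-02, 3.125e-02, 7.812e-02]  (obs o_0=1)
t=1: δ = [1.221e-03, 6.104e-03, 2.441e-03]  ψ = [2, 2, 2]  (obs o_1=1)
t=2: δ = [1.907e-04, 3.815e-04, 7.629e-04]  ψ = [1, 1, 1]  (obs o_2=0)
t=3: δ = [1.192e-05, 5.960e-05, 2.384e-05]  ψ = [0, 2, 2]  (obs o_3=1)
t=4: δ = [3.725e-06, 7.451e-06, 1.863e-06]  ψ = [1, 1, 1]  (obs o_4=4)
t=5: δ = [2.328e-07, 1.397e-06, 2.328e-07]  ψ = [0, 1, 1]  (obs o_5=3)
t=6: δ = [8.731e-08, 1.746e-07, 4.366e-08]  ψ = [1, 1, 1]  (obs o_6=4)
backtrack: best end state = 1; path = [2, 1, 2, 1, 1, 1, 1]

path = [2, 1, 2, 1, 1, 1, 1]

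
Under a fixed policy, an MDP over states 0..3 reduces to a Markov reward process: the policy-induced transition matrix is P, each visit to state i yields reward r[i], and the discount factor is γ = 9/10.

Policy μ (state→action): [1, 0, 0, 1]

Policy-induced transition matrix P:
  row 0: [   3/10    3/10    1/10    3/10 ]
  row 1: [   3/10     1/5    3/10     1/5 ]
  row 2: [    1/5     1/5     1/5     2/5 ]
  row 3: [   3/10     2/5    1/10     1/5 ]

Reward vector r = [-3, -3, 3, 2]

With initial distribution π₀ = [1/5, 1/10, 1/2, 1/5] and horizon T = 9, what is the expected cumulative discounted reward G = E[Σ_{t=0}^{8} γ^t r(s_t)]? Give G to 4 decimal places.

t=0: π = [0.2000, 0.1000, 0.5000, 0.2000], E[r] = 1.0000, γ^t·E[r] = 1.000000, running G = 1.000000
t=1: π = [0.2500, 0.2600, 0.1700, 0.3200], E[r] = -0.3800, γ^t·E[r] = -0.342000, running G = 0.658000
t=2: π = [0.2830, 0.2890, 0.1690, 0.2590], E[r] = -0.6910, γ^t·E[r] = -0.559710, running G = 0.098290
t=3: π = [0.2831, 0.2801, 0.1747, 0.2621], E[r] = -0.6413, γ^t·E[r] = -0.467508, running G = -0.369218
t=4: π = [0.2825, 0.2807, 0.1735, 0.2633], E[r] = -0.6428, γ^t·E[r] = -0.421748, running G = -0.790965
t=5: π = [0.2827, 0.2809, 0.1735, 0.2630], E[r] = -0.6443, γ^t·E[r] = -0.380438, running G = -1.171403
t=6: π = [0.2827, 0.2809, 0.1735, 0.2630], E[r] = -0.6440, γ^t·E[r] = -0.342247, running G = -1.513651
t=7: π = [0.2826, 0.2809, 0.1735, 0.2630], E[r] = -0.6440, γ^t·E[r] = -0.308023, running G = -1.821674
t=8: π = [0.2826, 0.2809, 0.1735, 0.2630], E[r] = -0.6440, γ^t·E[r] = -0.277225, running G = -2.098899

G = -2.0989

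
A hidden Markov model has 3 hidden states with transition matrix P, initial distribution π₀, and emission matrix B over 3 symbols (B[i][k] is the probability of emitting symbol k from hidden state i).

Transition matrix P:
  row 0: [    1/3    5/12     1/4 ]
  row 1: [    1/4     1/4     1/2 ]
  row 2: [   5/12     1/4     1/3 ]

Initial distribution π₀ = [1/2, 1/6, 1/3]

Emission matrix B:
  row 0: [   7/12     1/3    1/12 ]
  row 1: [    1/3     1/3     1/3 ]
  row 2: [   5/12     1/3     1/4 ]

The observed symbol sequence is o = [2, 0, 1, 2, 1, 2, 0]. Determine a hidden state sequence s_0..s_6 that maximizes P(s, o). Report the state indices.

t=0: δ = [4.167e-02, 5.556e-02, 8.333e-02]  (obs o_0=2)
t=1: δ = [2.025e-02, 6.944e-03, 1.157e-02]  ψ = [2, 2, 1]  (obs o_1=0)
t=2: δ = [2.251e-03, 2.813e-03, 1.688e-03]  ψ = [0, 0, 0]  (obs o_2=1)
t=3: δ = [6.251e-05, 3.126e-04, 3.516e-04]  ψ = [0, 0, 1]  (obs o_3=2)
t=4: δ = [4.884e-05, 2.930e-05, 5.210e-05]  ψ = [2, 2, 1]  (obs o_4=1)
t=5: δ = [1.809e-06, 6.783e-06, 4.341e-06]  ψ = [2, 0, 2]  (obs o_5=2)
t=6: δ = [1.055e-06, 5.653e-07, 1.413e-06]  ψ = [2, 1, 1]  (obs o_6=0)
backtrack: best end state = 2; path = [2, 0, 1, 2, 0, 1, 2]

path = [2, 0, 1, 2, 0, 1, 2]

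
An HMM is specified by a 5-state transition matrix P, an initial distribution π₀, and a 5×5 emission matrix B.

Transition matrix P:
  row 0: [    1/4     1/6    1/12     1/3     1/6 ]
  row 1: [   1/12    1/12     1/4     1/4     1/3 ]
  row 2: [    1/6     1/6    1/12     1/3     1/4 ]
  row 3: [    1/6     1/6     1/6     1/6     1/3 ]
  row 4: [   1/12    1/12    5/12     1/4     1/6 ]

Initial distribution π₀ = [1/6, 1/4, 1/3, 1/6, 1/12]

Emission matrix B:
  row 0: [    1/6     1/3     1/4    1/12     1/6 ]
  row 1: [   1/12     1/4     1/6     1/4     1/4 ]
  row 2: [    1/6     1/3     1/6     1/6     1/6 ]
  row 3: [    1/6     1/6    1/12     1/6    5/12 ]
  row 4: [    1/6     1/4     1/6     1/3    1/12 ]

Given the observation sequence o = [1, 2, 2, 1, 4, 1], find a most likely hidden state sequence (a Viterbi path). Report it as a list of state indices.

path = [2, 0, 0, 0, 3, 4]

t=0: δ = [5.556e-02, 6.250e-02, 1.111e-01, 2.778e-02, 2.083e-02]  (obs o_0=1)
t=1: δ = [4.630e-03, 3.086e-03, 2.604e-03, 3.086e-03, 4.630e-03]  ψ = [2, 2, 1, 2, 2]  (obs o_1=2)
t=2: δ = [2.894e-04, 1.286e-04, 3.215e-04, 1.286e-04, 1.715e-04]  ψ = [0, 0, 4, 0, 1]  (obs o_2=2)
t=3: δ = [2.411e-05, 1.340e-05, 2.381e-05, 1.786e-05, 2.009e-05]  ψ = [0, 2, 4, 2, 2]  (obs o_3=1)
t=4: δ = [1.005e-06, 1.005e-06, 1.395e-06, 3.349e-06, 4.961e-07]  ψ = [0, 0, 4, 0, 2]  (obs o_4=4)
t=5: δ = [1.861e-07, 1.395e-07, 1.861e-07, 9.303e-08, 2.791e-07]  ψ = [3, 3, 3, 3, 3]  (obs o_5=1)
backtrack: best end state = 4; path = [2, 0, 0, 0, 3, 4]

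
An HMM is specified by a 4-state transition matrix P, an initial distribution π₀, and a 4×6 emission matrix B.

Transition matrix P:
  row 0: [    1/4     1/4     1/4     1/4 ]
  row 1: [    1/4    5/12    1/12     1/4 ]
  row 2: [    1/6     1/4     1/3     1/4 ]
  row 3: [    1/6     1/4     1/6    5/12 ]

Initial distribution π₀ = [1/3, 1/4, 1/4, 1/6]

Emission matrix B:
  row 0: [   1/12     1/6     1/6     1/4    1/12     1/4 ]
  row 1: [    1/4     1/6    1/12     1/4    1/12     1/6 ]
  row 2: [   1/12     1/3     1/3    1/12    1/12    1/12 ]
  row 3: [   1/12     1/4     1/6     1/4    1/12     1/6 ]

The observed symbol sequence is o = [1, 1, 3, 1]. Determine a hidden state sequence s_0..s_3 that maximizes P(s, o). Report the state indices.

t=0: δ = [5.556e-02, 4.167e-02, 8.333e-02, 4.167e-02]  (obs o_0=1)
t=1: δ = [2.315e-03, 3.472e-03, 9.259e-03, 5.208e-03]  ψ = [0, 2, 2, 2]  (obs o_1=1)
t=2: δ = [3.858e-04, 5.787e-04, 2.572e-04, 5.787e-04]  ψ = [2, 2, 2, 2]  (obs o_2=3)
t=3: δ = [2.411e-05, 4.019e-05, 3.215e-05, 6.028e-05]  ψ = [1, 1, 0, 3]  (obs o_3=1)
backtrack: best end state = 3; path = [2, 2, 3, 3]

path = [2, 2, 3, 3]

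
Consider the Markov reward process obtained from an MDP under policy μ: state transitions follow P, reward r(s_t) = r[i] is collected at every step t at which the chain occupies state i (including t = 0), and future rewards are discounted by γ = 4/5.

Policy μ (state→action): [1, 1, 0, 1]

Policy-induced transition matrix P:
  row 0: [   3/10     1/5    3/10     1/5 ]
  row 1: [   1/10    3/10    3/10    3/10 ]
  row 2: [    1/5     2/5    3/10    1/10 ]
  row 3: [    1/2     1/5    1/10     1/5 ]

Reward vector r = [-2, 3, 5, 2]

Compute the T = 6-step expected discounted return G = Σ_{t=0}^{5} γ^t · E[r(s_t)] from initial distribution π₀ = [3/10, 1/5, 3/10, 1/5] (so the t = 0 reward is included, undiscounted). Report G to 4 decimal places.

t=0: π = [0.3000, 0.2000, 0.3000, 0.2000], E[r] = 1.9000, γ^t·E[r] = 1.900000, running G = 1.900000
t=1: π = [0.2700, 0.2800, 0.2600, 0.1900], E[r] = 1.9800, γ^t·E[r] = 1.584000, running G = 3.484000
t=2: π = [0.2560, 0.2800, 0.2620, 0.2020], E[r] = 2.0420, γ^t·E[r] = 1.306880, running G = 4.790880
t=3: π = [0.2582, 0.2804, 0.2596, 0.2018], E[r] = 2.0264, γ^t·E[r] = 1.037517, running G = 5.828397
t=4: π = [0.2583, 0.2800, 0.2596, 0.2021], E[r] = 2.0256, γ^t·E[r] = 0.829686, running G = 6.658083
t=5: π = [0.2585, 0.2799, 0.2596, 0.2020], E[r] = 2.0248, γ^t·E[r] = 0.663498, running G = 7.321581

G = 7.3216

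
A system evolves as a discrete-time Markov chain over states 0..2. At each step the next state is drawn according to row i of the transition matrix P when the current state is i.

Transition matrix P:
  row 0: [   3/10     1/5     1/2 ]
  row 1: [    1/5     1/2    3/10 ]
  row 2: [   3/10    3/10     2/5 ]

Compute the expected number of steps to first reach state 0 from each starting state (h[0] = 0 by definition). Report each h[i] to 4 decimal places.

h = [0.0000, 4.2857, 3.8095]

First-step conditioning: h[0] = 0; for i ≠ 0, h[i] = 1 + Σ_k P[i][k]·h[k].
  h[1] = 1 + 1/2·h[1] + 3/10·h[2]
  h[2] = 1 + 3/10·h[1] + 2/5·h[2]
Solving the 2×2 linear system over states ≠ 0 gives exactly h = [0, 30/7, 80/21] (h[0] = 0 is the target).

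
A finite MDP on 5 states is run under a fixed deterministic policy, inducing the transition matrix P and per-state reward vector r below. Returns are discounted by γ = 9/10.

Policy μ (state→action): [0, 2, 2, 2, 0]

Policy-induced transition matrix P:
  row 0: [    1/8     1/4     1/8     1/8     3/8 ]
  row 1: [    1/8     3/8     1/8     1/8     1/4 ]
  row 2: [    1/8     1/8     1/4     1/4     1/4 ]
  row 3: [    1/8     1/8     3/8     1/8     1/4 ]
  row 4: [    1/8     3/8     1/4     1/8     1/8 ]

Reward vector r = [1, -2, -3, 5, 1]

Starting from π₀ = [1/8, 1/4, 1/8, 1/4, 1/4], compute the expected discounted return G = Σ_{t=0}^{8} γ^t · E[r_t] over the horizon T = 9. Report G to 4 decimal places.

G = 0.3137

t=0: π = [0.1250, 0.2500, 0.1250, 0.2500, 0.2500], E[r] = 0.7500, γ^t·E[r] = 0.750000, running G = 0.750000
t=1: π = [0.1250, 0.2656, 0.2344, 0.1406, 0.2344], E[r] = -0.1719, γ^t·E[r] = -0.154688, running G = 0.595313
t=2: π = [0.1250, 0.2656, 0.2188, 0.1543, 0.2363], E[r] = -0.0547, γ^t·E[r] = -0.044297, running G = 0.551016
t=3: π = [0.1250, 0.2661, 0.2205, 0.1523, 0.2361], E[r] = -0.0708, γ^t·E[r] = -0.051614, running G = 0.499402
t=4: π = [0.1250, 0.2662, 0.2202, 0.1526, 0.2361], E[r] = -0.0689, γ^t·E[r] = -0.045211, running G = 0.454191
t=5: π = [0.1250, 0.2662, 0.2202, 0.1525, 0.2361], E[r] = -0.0692, γ^t·E[r] = -0.040866, running G = 0.413325
t=6: π = [0.1250, 0.2662, 0.2202, 0.1525, 0.2361], E[r] = -0.0692, γ^t·E[r] = -0.036765, running G = 0.376560
t=7: π = [0.1250, 0.2662, 0.2202, 0.1525, 0.2361], E[r] = -0.0692, γ^t·E[r] = -0.033092, running G = 0.343468
t=8: π = [0.1250, 0.2662, 0.2202, 0.1525, 0.2361], E[r] = -0.0692, γ^t·E[r] = -0.029783, running G = 0.313685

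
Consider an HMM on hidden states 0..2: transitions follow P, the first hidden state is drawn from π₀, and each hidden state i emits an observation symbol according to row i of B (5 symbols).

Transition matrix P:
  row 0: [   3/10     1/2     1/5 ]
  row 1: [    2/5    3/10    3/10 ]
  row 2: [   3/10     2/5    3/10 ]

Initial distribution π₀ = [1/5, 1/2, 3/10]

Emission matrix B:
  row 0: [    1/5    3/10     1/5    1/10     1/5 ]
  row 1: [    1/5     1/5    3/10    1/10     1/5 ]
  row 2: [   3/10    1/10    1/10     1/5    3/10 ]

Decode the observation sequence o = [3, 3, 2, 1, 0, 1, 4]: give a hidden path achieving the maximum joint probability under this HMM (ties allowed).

path = [2, 2, 1, 0, 1, 0, 1]

t=0: δ = [2.000e-02, 5.000e-02, 6.000e-02]  (obs o_0=3)
t=1: δ = [2.000e-03, 2.400e-03, 3.600e-03]  ψ = [1, 2, 2]  (obs o_1=3)
t=2: δ = [2.160e-04, 4.320e-04, 1.080e-04]  ψ = [2, 2, 2]  (obs o_2=2)
t=3: δ = [5.184e-05, 2.592e-05, 1.296e-05]  ψ = [1, 1, 1]  (obs o_3=1)
t=4: δ = [3.110e-06, 5.184e-06, 3.110e-06]  ψ = [0, 0, 0]  (obs o_4=0)
t=5: δ = [6.221e-07, 3.110e-07, 1.555e-07]  ψ = [1, 0, 1]  (obs o_5=1)
t=6: δ = [3.732e-08, 6.221e-08, 3.732e-08]  ψ = [0, 0, 0]  (obs o_6=4)
backtrack: best end state = 1; path = [2, 2, 1, 0, 1, 0, 1]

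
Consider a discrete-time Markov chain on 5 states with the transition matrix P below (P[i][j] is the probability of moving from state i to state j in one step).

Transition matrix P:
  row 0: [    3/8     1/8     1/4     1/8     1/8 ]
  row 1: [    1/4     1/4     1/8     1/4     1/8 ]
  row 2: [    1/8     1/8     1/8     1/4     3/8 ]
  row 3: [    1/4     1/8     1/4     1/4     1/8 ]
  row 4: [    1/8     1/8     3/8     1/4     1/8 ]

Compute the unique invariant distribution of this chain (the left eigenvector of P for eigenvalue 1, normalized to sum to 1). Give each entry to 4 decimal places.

π = [0.2274, 0.1429, 0.2265, 0.2216, 0.1816]

Balance equations π_j = Σ_i π_i·P[i][j]:
  π_0 = 3/8·π_0 + 1/4·π_1 + 1/8·π_2 + 1/4·π_3 + 1/8·π_4
  π_1 = 1/8·π_0 + 1/4·π_1 + 1/8·π_2 + 1/8·π_3 + 1/8·π_4
  π_2 = 1/4·π_0 + 1/8·π_1 + 1/8·π_2 + 1/4·π_3 + 3/8·π_4
  π_3 = 1/8·π_0 + 1/4·π_1 + 1/4·π_2 + 1/4·π_3 + 1/4·π_4
  normalize: π_0 + π_1 + π_2 + π_3 + π_4 = 1
Solving the linear system gives exactly π = [78/343, 1/7, 111/490, 76/343, 89/490].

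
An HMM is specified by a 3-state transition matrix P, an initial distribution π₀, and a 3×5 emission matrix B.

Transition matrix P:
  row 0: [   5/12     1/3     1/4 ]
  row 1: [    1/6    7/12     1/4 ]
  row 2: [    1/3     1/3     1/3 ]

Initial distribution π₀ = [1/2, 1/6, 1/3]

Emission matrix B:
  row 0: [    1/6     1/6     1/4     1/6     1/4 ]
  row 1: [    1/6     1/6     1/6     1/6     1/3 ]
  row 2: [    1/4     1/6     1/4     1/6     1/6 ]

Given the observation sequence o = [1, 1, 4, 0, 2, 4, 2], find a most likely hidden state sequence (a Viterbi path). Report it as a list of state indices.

path = [0, 1, 1, 1, 1, 1, 1]

t=0: δ = [8.333e-02, 2.778e-02, 5.556e-02]  (obs o_0=1)
t=1: δ = [5.787e-03, 4.630e-03, 3.472e-03]  ψ = [0, 0, 0]  (obs o_1=1)
t=2: δ = [6.028e-04, 9.002e-04, 2.411e-04]  ψ = [0, 1, 0]  (obs o_2=4)
t=3: δ = [4.186e-05, 8.752e-05, 5.626e-05]  ψ = [0, 1, 1]  (obs o_3=0)
t=4: δ = [4.689e-06, 8.509e-06, 5.470e-06]  ψ = [2, 1, 1]  (obs o_4=2)
t=5: δ = [4.884e-07, 1.655e-06, 3.545e-07]  ψ = [0, 1, 1]  (obs o_5=4)
t=6: δ = [6.894e-08, 1.609e-07, 1.034e-07]  ψ = [1, 1, 1]  (obs o_6=2)
backtrack: best end state = 1; path = [0, 1, 1, 1, 1, 1, 1]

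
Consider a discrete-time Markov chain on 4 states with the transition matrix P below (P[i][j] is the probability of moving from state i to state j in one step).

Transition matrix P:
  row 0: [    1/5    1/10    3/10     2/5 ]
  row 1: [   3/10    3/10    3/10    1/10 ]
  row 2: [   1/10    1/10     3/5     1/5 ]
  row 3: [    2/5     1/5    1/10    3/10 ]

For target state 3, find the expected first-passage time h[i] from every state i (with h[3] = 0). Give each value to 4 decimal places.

h = [3.6129, 4.9677, 4.6452, 0.0000]

First-step conditioning: h[3] = 0; for i ≠ 3, h[i] = 1 + Σ_k P[i][k]·h[k].
  h[0] = 1 + 1/5·h[0] + 1/10·h[1] + 3/10·h[2]
  h[1] = 1 + 3/10·h[0] + 3/10·h[1] + 3/10·h[2]
  h[2] = 1 + 1/10·h[0] + 1/10·h[1] + 3/5·h[2]
Solving the 3×3 linear system over states ≠ 3 gives exactly h = [112/31, 154/31, 144/31, 0] (h[3] = 0 is the target).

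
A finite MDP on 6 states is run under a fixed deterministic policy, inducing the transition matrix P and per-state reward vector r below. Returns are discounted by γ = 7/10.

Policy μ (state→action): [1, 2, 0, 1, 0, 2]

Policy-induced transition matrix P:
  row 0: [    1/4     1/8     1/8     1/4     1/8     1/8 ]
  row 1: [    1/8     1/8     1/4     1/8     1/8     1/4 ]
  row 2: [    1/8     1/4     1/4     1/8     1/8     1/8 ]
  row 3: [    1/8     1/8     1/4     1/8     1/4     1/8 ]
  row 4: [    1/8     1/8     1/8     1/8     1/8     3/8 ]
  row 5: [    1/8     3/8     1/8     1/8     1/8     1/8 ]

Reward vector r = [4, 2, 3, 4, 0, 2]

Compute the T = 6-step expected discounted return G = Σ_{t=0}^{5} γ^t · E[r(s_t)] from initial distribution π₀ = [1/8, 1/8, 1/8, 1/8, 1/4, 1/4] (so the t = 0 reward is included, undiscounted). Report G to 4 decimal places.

G = 6.9153

t=0: π = [0.1250, 0.1250, 0.1250, 0.1250, 0.2500, 0.2500], E[r] = 2.1250, γ^t·E[r] = 2.125000, running G = 2.125000
t=1: π = [0.1406, 0.2031, 0.1719, 0.1406, 0.1406, 0.2031], E[r] = 2.4531, γ^t·E[r] = 1.717188, running G = 3.842188
t=2: π = [0.1426, 0.1973, 0.1895, 0.1426, 0.1426, 0.1855], E[r] = 2.4746, γ^t·E[r] = 1.212559, running G = 5.054746
t=3: π = [0.1428, 0.1951, 0.1912, 0.1428, 0.1428, 0.1853], E[r] = 2.4768, γ^t·E[r] = 0.849545, running G = 5.904291
t=4: π = [0.1429, 0.1952, 0.1911, 0.1429, 0.1429, 0.1851], E[r] = 2.4768, γ^t·E[r] = 0.594689, running G = 6.498979
t=5: π = [0.1429, 0.1952, 0.1912, 0.1429, 0.1429, 0.1851], E[r] = 2.4769, γ^t·E[r] = 0.416287, running G = 6.915266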